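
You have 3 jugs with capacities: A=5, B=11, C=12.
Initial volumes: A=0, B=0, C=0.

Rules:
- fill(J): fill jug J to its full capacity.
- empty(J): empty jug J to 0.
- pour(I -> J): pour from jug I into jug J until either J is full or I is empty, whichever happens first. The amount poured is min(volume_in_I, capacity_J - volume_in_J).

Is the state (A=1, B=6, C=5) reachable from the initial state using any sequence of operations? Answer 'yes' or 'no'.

BFS explored all 496 reachable states.
Reachable set includes: (0,0,0), (0,0,1), (0,0,2), (0,0,3), (0,0,4), (0,0,5), (0,0,6), (0,0,7), (0,0,8), (0,0,9), (0,0,10), (0,0,11) ...
Target (A=1, B=6, C=5) not in reachable set → no.

Answer: no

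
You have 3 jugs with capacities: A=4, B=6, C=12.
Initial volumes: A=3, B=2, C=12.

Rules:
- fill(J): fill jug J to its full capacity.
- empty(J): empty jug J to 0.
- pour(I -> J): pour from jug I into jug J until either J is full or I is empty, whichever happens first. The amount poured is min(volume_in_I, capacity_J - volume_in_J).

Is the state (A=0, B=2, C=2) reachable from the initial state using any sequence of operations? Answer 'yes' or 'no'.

BFS from (A=3, B=2, C=12):
  1. empty(A) -> (A=0 B=2 C=12)
  2. empty(C) -> (A=0 B=2 C=0)
  3. pour(B -> C) -> (A=0 B=0 C=2)
  4. fill(B) -> (A=0 B=6 C=2)
  5. pour(B -> A) -> (A=4 B=2 C=2)
  6. empty(A) -> (A=0 B=2 C=2)
Target reached → yes.

Answer: yes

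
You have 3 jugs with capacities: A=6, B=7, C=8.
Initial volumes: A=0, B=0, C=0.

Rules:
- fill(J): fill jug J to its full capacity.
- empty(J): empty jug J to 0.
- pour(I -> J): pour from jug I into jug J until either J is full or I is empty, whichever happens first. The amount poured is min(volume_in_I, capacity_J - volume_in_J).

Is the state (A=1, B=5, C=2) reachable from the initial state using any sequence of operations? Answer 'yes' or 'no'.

BFS explored all 294 reachable states.
Reachable set includes: (0,0,0), (0,0,1), (0,0,2), (0,0,3), (0,0,4), (0,0,5), (0,0,6), (0,0,7), (0,0,8), (0,1,0), (0,1,1), (0,1,2) ...
Target (A=1, B=5, C=2) not in reachable set → no.

Answer: no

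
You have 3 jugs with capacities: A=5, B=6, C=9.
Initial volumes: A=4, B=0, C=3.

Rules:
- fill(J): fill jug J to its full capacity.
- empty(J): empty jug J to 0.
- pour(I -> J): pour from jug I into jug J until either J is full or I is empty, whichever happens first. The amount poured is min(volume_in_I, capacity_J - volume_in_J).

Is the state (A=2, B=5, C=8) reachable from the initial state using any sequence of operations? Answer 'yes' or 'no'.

BFS explored all 260 reachable states.
Reachable set includes: (0,0,0), (0,0,1), (0,0,2), (0,0,3), (0,0,4), (0,0,5), (0,0,6), (0,0,7), (0,0,8), (0,0,9), (0,1,0), (0,1,1) ...
Target (A=2, B=5, C=8) not in reachable set → no.

Answer: no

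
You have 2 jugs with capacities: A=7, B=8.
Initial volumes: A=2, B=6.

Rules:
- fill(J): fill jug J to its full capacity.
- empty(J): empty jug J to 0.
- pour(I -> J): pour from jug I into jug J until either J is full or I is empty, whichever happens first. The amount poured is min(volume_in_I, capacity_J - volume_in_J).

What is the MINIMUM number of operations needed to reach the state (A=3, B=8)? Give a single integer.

BFS from (A=2, B=6). One shortest path:
  1. fill(B) -> (A=2 B=8)
  2. pour(B -> A) -> (A=7 B=3)
  3. empty(A) -> (A=0 B=3)
  4. pour(B -> A) -> (A=3 B=0)
  5. fill(B) -> (A=3 B=8)
Reached target in 5 moves.

Answer: 5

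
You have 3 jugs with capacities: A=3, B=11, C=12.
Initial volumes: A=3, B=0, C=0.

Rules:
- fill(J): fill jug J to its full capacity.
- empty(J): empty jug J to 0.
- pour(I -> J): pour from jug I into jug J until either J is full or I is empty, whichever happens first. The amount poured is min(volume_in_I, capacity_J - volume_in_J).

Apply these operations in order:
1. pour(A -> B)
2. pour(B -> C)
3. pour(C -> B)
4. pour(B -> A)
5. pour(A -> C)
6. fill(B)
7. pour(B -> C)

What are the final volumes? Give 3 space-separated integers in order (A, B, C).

Step 1: pour(A -> B) -> (A=0 B=3 C=0)
Step 2: pour(B -> C) -> (A=0 B=0 C=3)
Step 3: pour(C -> B) -> (A=0 B=3 C=0)
Step 4: pour(B -> A) -> (A=3 B=0 C=0)
Step 5: pour(A -> C) -> (A=0 B=0 C=3)
Step 6: fill(B) -> (A=0 B=11 C=3)
Step 7: pour(B -> C) -> (A=0 B=2 C=12)

Answer: 0 2 12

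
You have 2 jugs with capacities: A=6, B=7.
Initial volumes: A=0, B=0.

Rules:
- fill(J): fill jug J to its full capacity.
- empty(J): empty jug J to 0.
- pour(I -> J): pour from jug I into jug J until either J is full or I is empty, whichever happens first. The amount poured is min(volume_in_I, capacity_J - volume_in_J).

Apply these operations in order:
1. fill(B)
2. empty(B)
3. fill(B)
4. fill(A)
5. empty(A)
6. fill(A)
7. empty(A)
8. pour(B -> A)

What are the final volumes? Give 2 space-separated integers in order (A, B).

Answer: 6 1

Derivation:
Step 1: fill(B) -> (A=0 B=7)
Step 2: empty(B) -> (A=0 B=0)
Step 3: fill(B) -> (A=0 B=7)
Step 4: fill(A) -> (A=6 B=7)
Step 5: empty(A) -> (A=0 B=7)
Step 6: fill(A) -> (A=6 B=7)
Step 7: empty(A) -> (A=0 B=7)
Step 8: pour(B -> A) -> (A=6 B=1)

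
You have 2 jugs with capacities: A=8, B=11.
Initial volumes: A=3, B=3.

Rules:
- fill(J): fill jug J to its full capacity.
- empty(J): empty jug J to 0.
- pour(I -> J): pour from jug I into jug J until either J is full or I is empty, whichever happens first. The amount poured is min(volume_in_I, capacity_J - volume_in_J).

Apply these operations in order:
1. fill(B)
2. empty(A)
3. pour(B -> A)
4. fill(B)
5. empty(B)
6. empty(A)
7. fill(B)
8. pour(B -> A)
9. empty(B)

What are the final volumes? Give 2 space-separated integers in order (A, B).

Answer: 8 0

Derivation:
Step 1: fill(B) -> (A=3 B=11)
Step 2: empty(A) -> (A=0 B=11)
Step 3: pour(B -> A) -> (A=8 B=3)
Step 4: fill(B) -> (A=8 B=11)
Step 5: empty(B) -> (A=8 B=0)
Step 6: empty(A) -> (A=0 B=0)
Step 7: fill(B) -> (A=0 B=11)
Step 8: pour(B -> A) -> (A=8 B=3)
Step 9: empty(B) -> (A=8 B=0)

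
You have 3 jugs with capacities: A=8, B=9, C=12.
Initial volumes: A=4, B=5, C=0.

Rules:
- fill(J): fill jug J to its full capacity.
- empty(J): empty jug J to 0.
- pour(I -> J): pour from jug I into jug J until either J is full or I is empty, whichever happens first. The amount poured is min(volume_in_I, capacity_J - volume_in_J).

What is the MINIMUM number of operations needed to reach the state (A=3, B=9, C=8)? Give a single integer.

BFS from (A=4, B=5, C=0). One shortest path:
  1. empty(B) -> (A=4 B=0 C=0)
  2. pour(A -> B) -> (A=0 B=4 C=0)
  3. fill(A) -> (A=8 B=4 C=0)
  4. pour(A -> C) -> (A=0 B=4 C=8)
  5. fill(A) -> (A=8 B=4 C=8)
  6. pour(A -> B) -> (A=3 B=9 C=8)
Reached target in 6 moves.

Answer: 6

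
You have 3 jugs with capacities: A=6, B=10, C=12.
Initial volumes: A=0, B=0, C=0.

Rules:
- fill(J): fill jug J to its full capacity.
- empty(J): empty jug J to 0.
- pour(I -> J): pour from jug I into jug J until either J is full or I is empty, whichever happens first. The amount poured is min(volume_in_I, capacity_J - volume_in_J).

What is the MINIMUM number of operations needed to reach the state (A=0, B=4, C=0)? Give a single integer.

Answer: 3

Derivation:
BFS from (A=0, B=0, C=0). One shortest path:
  1. fill(B) -> (A=0 B=10 C=0)
  2. pour(B -> A) -> (A=6 B=4 C=0)
  3. empty(A) -> (A=0 B=4 C=0)
Reached target in 3 moves.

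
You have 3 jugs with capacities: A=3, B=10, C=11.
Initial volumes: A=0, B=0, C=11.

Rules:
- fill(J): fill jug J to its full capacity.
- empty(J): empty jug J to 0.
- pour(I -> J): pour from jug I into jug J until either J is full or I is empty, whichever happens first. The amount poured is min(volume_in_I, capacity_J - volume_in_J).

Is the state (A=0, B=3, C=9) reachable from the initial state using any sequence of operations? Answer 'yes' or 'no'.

Answer: yes

Derivation:
BFS from (A=0, B=0, C=11):
  1. pour(C -> A) -> (A=3 B=0 C=8)
  2. pour(C -> B) -> (A=3 B=8 C=0)
  3. fill(C) -> (A=3 B=8 C=11)
  4. pour(C -> B) -> (A=3 B=10 C=9)
  5. empty(B) -> (A=3 B=0 C=9)
  6. pour(A -> B) -> (A=0 B=3 C=9)
Target reached → yes.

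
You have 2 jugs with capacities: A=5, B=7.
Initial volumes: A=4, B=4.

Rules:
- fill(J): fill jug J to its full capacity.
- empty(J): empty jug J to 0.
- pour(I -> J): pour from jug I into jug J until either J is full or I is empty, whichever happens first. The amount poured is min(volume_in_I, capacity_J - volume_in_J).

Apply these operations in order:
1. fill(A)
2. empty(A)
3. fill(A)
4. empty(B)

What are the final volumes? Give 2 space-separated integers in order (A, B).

Answer: 5 0

Derivation:
Step 1: fill(A) -> (A=5 B=4)
Step 2: empty(A) -> (A=0 B=4)
Step 3: fill(A) -> (A=5 B=4)
Step 4: empty(B) -> (A=5 B=0)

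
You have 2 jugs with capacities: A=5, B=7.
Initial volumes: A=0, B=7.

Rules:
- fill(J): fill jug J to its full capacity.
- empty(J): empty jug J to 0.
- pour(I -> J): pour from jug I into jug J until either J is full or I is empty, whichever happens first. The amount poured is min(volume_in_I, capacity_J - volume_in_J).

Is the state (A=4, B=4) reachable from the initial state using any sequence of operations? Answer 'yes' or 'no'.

Answer: no

Derivation:
BFS explored all 24 reachable states.
Reachable set includes: (0,0), (0,1), (0,2), (0,3), (0,4), (0,5), (0,6), (0,7), (1,0), (1,7), (2,0), (2,7) ...
Target (A=4, B=4) not in reachable set → no.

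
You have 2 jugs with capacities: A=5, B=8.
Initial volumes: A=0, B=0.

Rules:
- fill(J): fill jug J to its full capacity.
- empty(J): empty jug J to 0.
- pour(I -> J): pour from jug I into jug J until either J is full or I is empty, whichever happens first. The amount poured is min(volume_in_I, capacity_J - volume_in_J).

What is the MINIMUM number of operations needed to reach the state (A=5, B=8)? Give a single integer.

Answer: 2

Derivation:
BFS from (A=0, B=0). One shortest path:
  1. fill(A) -> (A=5 B=0)
  2. fill(B) -> (A=5 B=8)
Reached target in 2 moves.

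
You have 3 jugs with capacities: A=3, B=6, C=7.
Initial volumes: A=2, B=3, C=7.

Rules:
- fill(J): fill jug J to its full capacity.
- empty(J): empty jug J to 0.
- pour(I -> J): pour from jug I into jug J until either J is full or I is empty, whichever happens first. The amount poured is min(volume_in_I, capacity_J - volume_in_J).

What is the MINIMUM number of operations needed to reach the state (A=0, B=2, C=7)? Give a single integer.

Answer: 2

Derivation:
BFS from (A=2, B=3, C=7). One shortest path:
  1. empty(B) -> (A=2 B=0 C=7)
  2. pour(A -> B) -> (A=0 B=2 C=7)
Reached target in 2 moves.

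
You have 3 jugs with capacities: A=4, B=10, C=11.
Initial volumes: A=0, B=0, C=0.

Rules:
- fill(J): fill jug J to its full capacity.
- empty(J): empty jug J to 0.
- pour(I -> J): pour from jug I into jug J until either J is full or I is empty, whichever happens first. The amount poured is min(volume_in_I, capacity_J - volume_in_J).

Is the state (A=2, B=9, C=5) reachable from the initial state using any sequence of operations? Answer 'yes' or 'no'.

Answer: no

Derivation:
BFS explored all 390 reachable states.
Reachable set includes: (0,0,0), (0,0,1), (0,0,2), (0,0,3), (0,0,4), (0,0,5), (0,0,6), (0,0,7), (0,0,8), (0,0,9), (0,0,10), (0,0,11) ...
Target (A=2, B=9, C=5) not in reachable set → no.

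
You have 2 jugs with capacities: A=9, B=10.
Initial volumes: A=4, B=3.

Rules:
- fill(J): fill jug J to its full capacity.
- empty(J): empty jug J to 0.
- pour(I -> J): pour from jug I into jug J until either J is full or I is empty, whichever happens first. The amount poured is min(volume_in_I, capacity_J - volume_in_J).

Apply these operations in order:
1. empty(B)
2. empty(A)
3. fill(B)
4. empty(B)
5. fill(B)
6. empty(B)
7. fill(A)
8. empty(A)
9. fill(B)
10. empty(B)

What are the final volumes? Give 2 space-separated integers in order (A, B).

Step 1: empty(B) -> (A=4 B=0)
Step 2: empty(A) -> (A=0 B=0)
Step 3: fill(B) -> (A=0 B=10)
Step 4: empty(B) -> (A=0 B=0)
Step 5: fill(B) -> (A=0 B=10)
Step 6: empty(B) -> (A=0 B=0)
Step 7: fill(A) -> (A=9 B=0)
Step 8: empty(A) -> (A=0 B=0)
Step 9: fill(B) -> (A=0 B=10)
Step 10: empty(B) -> (A=0 B=0)

Answer: 0 0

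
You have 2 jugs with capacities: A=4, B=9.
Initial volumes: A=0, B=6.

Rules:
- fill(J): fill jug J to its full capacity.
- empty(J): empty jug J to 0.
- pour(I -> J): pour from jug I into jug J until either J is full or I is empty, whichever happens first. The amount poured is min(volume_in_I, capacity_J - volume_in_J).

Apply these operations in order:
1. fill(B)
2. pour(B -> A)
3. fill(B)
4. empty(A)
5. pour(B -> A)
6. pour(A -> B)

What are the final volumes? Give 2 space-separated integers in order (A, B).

Step 1: fill(B) -> (A=0 B=9)
Step 2: pour(B -> A) -> (A=4 B=5)
Step 3: fill(B) -> (A=4 B=9)
Step 4: empty(A) -> (A=0 B=9)
Step 5: pour(B -> A) -> (A=4 B=5)
Step 6: pour(A -> B) -> (A=0 B=9)

Answer: 0 9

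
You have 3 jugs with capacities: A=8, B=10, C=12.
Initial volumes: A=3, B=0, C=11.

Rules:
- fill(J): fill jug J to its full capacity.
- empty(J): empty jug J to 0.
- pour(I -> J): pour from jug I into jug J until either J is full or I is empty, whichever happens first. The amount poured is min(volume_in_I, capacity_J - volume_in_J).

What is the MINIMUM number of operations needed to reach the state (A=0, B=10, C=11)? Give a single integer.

Answer: 2

Derivation:
BFS from (A=3, B=0, C=11). One shortest path:
  1. empty(A) -> (A=0 B=0 C=11)
  2. fill(B) -> (A=0 B=10 C=11)
Reached target in 2 moves.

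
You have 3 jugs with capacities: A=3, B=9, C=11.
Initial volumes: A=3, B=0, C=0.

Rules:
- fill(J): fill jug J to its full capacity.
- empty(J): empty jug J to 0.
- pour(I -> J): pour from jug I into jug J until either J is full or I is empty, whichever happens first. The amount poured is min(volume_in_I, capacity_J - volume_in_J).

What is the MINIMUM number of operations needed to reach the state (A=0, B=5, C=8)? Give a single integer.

Answer: 8

Derivation:
BFS from (A=3, B=0, C=0). One shortest path:
  1. empty(A) -> (A=0 B=0 C=0)
  2. fill(C) -> (A=0 B=0 C=11)
  3. pour(C -> B) -> (A=0 B=9 C=2)
  4. empty(B) -> (A=0 B=0 C=2)
  5. pour(C -> B) -> (A=0 B=2 C=0)
  6. fill(C) -> (A=0 B=2 C=11)
  7. pour(C -> A) -> (A=3 B=2 C=8)
  8. pour(A -> B) -> (A=0 B=5 C=8)
Reached target in 8 moves.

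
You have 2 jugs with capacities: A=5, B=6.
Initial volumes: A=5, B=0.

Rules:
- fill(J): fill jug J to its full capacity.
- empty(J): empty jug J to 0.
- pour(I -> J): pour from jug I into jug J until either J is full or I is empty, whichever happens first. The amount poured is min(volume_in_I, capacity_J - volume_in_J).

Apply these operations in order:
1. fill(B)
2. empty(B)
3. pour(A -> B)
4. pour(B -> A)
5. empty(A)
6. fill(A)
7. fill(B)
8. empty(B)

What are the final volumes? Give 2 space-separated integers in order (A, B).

Step 1: fill(B) -> (A=5 B=6)
Step 2: empty(B) -> (A=5 B=0)
Step 3: pour(A -> B) -> (A=0 B=5)
Step 4: pour(B -> A) -> (A=5 B=0)
Step 5: empty(A) -> (A=0 B=0)
Step 6: fill(A) -> (A=5 B=0)
Step 7: fill(B) -> (A=5 B=6)
Step 8: empty(B) -> (A=5 B=0)

Answer: 5 0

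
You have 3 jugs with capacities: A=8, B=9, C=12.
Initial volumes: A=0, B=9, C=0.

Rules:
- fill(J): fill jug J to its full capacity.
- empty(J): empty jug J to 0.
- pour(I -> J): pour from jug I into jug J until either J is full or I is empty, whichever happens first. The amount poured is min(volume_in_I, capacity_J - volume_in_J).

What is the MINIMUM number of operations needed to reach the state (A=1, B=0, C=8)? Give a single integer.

Answer: 3

Derivation:
BFS from (A=0, B=9, C=0). One shortest path:
  1. pour(B -> A) -> (A=8 B=1 C=0)
  2. pour(A -> C) -> (A=0 B=1 C=8)
  3. pour(B -> A) -> (A=1 B=0 C=8)
Reached target in 3 moves.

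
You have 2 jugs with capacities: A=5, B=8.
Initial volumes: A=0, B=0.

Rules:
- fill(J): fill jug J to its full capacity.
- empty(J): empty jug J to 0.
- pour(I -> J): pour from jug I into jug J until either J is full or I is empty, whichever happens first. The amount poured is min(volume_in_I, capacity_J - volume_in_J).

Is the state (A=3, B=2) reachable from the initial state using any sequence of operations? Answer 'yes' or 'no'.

Answer: no

Derivation:
BFS explored all 26 reachable states.
Reachable set includes: (0,0), (0,1), (0,2), (0,3), (0,4), (0,5), (0,6), (0,7), (0,8), (1,0), (1,8), (2,0) ...
Target (A=3, B=2) not in reachable set → no.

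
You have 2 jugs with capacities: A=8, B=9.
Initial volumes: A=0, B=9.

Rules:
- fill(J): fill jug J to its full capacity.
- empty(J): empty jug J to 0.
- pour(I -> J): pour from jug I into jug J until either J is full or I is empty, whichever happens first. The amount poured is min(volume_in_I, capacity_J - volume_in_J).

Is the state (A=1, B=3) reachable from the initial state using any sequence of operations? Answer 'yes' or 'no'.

BFS explored all 34 reachable states.
Reachable set includes: (0,0), (0,1), (0,2), (0,3), (0,4), (0,5), (0,6), (0,7), (0,8), (0,9), (1,0), (1,9) ...
Target (A=1, B=3) not in reachable set → no.

Answer: no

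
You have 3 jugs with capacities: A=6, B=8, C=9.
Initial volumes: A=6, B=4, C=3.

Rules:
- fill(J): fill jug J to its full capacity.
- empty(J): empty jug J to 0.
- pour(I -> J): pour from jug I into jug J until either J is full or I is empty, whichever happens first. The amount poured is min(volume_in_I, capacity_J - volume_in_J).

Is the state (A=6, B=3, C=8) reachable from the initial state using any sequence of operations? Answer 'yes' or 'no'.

BFS from (A=6, B=4, C=3):
  1. empty(A) -> (A=0 B=4 C=3)
  2. fill(B) -> (A=0 B=8 C=3)
  3. pour(C -> A) -> (A=3 B=8 C=0)
  4. pour(B -> C) -> (A=3 B=0 C=8)
  5. pour(A -> B) -> (A=0 B=3 C=8)
  6. fill(A) -> (A=6 B=3 C=8)
Target reached → yes.

Answer: yes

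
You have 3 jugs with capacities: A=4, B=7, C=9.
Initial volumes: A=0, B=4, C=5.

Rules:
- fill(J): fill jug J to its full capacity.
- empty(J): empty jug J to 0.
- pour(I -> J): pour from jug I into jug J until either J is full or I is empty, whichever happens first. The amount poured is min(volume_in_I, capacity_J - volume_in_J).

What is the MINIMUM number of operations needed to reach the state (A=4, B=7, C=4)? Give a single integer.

BFS from (A=0, B=4, C=5). One shortest path:
  1. fill(A) -> (A=4 B=4 C=5)
  2. empty(C) -> (A=4 B=4 C=0)
  3. pour(B -> C) -> (A=4 B=0 C=4)
  4. fill(B) -> (A=4 B=7 C=4)
Reached target in 4 moves.

Answer: 4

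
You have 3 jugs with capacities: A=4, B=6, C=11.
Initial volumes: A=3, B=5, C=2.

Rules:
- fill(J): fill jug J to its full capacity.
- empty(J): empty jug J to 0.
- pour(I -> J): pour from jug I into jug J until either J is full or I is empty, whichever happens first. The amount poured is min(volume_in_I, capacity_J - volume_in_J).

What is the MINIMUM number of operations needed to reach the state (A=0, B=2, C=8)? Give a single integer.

BFS from (A=3, B=5, C=2). One shortest path:
  1. pour(A -> B) -> (A=2 B=6 C=2)
  2. pour(B -> C) -> (A=2 B=0 C=8)
  3. pour(A -> B) -> (A=0 B=2 C=8)
Reached target in 3 moves.

Answer: 3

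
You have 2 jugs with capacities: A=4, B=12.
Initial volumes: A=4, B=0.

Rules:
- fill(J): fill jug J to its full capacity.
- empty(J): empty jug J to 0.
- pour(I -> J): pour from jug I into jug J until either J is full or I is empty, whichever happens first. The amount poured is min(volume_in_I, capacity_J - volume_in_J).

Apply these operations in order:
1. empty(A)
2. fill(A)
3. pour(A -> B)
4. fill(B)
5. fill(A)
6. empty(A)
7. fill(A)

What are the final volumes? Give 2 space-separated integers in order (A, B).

Answer: 4 12

Derivation:
Step 1: empty(A) -> (A=0 B=0)
Step 2: fill(A) -> (A=4 B=0)
Step 3: pour(A -> B) -> (A=0 B=4)
Step 4: fill(B) -> (A=0 B=12)
Step 5: fill(A) -> (A=4 B=12)
Step 6: empty(A) -> (A=0 B=12)
Step 7: fill(A) -> (A=4 B=12)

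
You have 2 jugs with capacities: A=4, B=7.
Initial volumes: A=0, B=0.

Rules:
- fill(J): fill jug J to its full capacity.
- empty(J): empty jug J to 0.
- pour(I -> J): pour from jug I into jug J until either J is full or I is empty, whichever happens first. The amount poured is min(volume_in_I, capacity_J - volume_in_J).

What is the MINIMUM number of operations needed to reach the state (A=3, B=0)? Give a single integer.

Answer: 4

Derivation:
BFS from (A=0, B=0). One shortest path:
  1. fill(B) -> (A=0 B=7)
  2. pour(B -> A) -> (A=4 B=3)
  3. empty(A) -> (A=0 B=3)
  4. pour(B -> A) -> (A=3 B=0)
Reached target in 4 moves.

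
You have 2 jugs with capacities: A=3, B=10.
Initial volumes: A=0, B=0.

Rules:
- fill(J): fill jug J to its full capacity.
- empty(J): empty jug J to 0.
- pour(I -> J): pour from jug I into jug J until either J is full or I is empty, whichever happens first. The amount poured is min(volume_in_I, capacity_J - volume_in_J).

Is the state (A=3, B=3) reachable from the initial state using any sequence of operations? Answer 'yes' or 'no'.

BFS from (A=0, B=0):
  1. fill(A) -> (A=3 B=0)
  2. pour(A -> B) -> (A=0 B=3)
  3. fill(A) -> (A=3 B=3)
Target reached → yes.

Answer: yes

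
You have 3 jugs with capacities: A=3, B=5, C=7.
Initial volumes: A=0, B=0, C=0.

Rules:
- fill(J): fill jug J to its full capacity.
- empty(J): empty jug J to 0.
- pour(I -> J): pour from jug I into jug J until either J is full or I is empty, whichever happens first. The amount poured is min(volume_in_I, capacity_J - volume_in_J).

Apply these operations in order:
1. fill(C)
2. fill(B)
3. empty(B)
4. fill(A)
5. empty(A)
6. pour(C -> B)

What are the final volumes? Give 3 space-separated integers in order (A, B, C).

Step 1: fill(C) -> (A=0 B=0 C=7)
Step 2: fill(B) -> (A=0 B=5 C=7)
Step 3: empty(B) -> (A=0 B=0 C=7)
Step 4: fill(A) -> (A=3 B=0 C=7)
Step 5: empty(A) -> (A=0 B=0 C=7)
Step 6: pour(C -> B) -> (A=0 B=5 C=2)

Answer: 0 5 2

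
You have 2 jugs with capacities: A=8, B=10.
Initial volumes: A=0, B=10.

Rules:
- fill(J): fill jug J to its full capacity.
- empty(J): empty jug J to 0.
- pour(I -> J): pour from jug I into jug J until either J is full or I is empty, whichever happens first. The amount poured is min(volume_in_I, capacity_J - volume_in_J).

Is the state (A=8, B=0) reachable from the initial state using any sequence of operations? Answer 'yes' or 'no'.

BFS from (A=0, B=10):
  1. fill(A) -> (A=8 B=10)
  2. empty(B) -> (A=8 B=0)
Target reached → yes.

Answer: yes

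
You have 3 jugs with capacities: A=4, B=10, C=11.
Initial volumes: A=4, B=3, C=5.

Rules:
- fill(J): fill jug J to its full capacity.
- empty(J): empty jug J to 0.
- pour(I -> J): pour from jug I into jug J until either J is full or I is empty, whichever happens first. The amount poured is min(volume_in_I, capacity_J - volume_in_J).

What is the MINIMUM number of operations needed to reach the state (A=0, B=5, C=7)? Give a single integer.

Answer: 4

Derivation:
BFS from (A=4, B=3, C=5). One shortest path:
  1. pour(A -> B) -> (A=0 B=7 C=5)
  2. pour(B -> C) -> (A=0 B=1 C=11)
  3. pour(C -> A) -> (A=4 B=1 C=7)
  4. pour(A -> B) -> (A=0 B=5 C=7)
Reached target in 4 moves.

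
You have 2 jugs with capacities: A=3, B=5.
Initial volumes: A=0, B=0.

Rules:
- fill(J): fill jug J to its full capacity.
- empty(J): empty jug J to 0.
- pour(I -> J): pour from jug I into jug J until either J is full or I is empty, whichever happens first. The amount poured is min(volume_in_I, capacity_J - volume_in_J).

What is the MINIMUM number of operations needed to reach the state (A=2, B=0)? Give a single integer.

Answer: 4

Derivation:
BFS from (A=0, B=0). One shortest path:
  1. fill(B) -> (A=0 B=5)
  2. pour(B -> A) -> (A=3 B=2)
  3. empty(A) -> (A=0 B=2)
  4. pour(B -> A) -> (A=2 B=0)
Reached target in 4 moves.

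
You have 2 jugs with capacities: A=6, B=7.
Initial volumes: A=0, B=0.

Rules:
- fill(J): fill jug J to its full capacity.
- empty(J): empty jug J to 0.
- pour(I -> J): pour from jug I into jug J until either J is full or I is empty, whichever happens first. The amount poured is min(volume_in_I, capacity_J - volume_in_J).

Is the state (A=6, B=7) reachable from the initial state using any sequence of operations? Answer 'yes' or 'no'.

Answer: yes

Derivation:
BFS from (A=0, B=0):
  1. fill(A) -> (A=6 B=0)
  2. fill(B) -> (A=6 B=7)
Target reached → yes.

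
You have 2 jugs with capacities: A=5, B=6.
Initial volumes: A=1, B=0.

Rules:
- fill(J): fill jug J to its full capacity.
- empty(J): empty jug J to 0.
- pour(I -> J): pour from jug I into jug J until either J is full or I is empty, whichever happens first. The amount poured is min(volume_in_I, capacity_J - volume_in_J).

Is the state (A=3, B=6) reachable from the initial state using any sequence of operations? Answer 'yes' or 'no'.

Answer: yes

Derivation:
BFS from (A=1, B=0):
  1. fill(A) -> (A=5 B=0)
  2. pour(A -> B) -> (A=0 B=5)
  3. fill(A) -> (A=5 B=5)
  4. pour(A -> B) -> (A=4 B=6)
  5. empty(B) -> (A=4 B=0)
  6. pour(A -> B) -> (A=0 B=4)
  7. fill(A) -> (A=5 B=4)
  8. pour(A -> B) -> (A=3 B=6)
Target reached → yes.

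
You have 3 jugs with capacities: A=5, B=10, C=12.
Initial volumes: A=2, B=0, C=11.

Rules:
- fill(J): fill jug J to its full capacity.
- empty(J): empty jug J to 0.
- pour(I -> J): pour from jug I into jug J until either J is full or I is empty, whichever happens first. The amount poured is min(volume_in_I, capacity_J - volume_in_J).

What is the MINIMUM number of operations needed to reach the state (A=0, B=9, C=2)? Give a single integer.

Answer: 4

Derivation:
BFS from (A=2, B=0, C=11). One shortest path:
  1. fill(B) -> (A=2 B=10 C=11)
  2. pour(B -> C) -> (A=2 B=9 C=12)
  3. empty(C) -> (A=2 B=9 C=0)
  4. pour(A -> C) -> (A=0 B=9 C=2)
Reached target in 4 moves.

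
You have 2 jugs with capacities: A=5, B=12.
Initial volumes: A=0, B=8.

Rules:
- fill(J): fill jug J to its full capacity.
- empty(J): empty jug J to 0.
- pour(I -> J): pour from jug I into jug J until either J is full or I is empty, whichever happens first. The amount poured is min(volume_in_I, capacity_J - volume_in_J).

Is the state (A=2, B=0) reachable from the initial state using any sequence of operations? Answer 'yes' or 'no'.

BFS from (A=0, B=8):
  1. fill(B) -> (A=0 B=12)
  2. pour(B -> A) -> (A=5 B=7)
  3. empty(A) -> (A=0 B=7)
  4. pour(B -> A) -> (A=5 B=2)
  5. empty(A) -> (A=0 B=2)
  6. pour(B -> A) -> (A=2 B=0)
Target reached → yes.

Answer: yes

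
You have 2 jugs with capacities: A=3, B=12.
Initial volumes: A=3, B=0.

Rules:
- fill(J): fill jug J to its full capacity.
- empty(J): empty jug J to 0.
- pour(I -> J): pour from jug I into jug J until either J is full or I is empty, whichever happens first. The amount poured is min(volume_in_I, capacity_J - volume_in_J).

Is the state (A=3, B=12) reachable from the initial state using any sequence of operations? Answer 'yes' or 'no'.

BFS from (A=3, B=0):
  1. fill(B) -> (A=3 B=12)
Target reached → yes.

Answer: yes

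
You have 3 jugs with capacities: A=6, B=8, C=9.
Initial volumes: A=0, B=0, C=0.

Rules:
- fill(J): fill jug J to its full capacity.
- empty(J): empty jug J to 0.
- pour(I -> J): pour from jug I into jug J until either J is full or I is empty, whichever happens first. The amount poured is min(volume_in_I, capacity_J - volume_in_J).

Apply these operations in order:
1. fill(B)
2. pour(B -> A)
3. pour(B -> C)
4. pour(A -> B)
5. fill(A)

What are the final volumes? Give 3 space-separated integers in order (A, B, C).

Answer: 6 6 2

Derivation:
Step 1: fill(B) -> (A=0 B=8 C=0)
Step 2: pour(B -> A) -> (A=6 B=2 C=0)
Step 3: pour(B -> C) -> (A=6 B=0 C=2)
Step 4: pour(A -> B) -> (A=0 B=6 C=2)
Step 5: fill(A) -> (A=6 B=6 C=2)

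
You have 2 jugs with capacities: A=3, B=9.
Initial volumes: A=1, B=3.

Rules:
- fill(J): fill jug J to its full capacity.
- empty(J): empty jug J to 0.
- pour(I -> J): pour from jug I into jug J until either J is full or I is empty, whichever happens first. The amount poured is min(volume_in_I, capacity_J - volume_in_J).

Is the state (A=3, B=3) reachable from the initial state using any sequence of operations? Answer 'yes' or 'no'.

Answer: yes

Derivation:
BFS from (A=1, B=3):
  1. fill(A) -> (A=3 B=3)
Target reached → yes.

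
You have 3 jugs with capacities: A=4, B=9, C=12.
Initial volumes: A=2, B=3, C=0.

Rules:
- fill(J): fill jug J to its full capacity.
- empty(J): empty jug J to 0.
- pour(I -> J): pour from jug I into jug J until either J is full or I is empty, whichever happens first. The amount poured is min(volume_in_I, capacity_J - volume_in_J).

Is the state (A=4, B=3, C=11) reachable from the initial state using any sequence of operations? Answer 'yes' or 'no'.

Answer: yes

Derivation:
BFS from (A=2, B=3, C=0):
  1. pour(A -> C) -> (A=0 B=3 C=2)
  2. pour(B -> A) -> (A=3 B=0 C=2)
  3. fill(B) -> (A=3 B=9 C=2)
  4. pour(B -> C) -> (A=3 B=0 C=11)
  5. pour(A -> B) -> (A=0 B=3 C=11)
  6. fill(A) -> (A=4 B=3 C=11)
Target reached → yes.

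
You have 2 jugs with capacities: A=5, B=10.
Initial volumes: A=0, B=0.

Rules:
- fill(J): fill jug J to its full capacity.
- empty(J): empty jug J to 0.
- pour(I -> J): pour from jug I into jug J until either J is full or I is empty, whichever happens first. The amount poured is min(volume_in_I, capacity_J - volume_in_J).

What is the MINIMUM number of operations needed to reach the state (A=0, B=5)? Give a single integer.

Answer: 2

Derivation:
BFS from (A=0, B=0). One shortest path:
  1. fill(A) -> (A=5 B=0)
  2. pour(A -> B) -> (A=0 B=5)
Reached target in 2 moves.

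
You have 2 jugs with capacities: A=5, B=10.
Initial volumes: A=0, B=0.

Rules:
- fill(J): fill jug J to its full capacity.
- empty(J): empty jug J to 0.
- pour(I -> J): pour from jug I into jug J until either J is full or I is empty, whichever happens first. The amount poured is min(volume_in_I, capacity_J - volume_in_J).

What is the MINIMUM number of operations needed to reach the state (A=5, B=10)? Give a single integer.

Answer: 2

Derivation:
BFS from (A=0, B=0). One shortest path:
  1. fill(A) -> (A=5 B=0)
  2. fill(B) -> (A=5 B=10)
Reached target in 2 moves.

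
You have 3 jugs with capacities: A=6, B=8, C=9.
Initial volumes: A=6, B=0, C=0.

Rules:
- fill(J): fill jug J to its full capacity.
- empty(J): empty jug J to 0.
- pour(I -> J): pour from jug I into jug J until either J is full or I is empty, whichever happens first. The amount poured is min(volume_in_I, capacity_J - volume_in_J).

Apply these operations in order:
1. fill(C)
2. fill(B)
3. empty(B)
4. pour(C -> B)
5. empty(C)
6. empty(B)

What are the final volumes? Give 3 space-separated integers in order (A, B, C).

Answer: 6 0 0

Derivation:
Step 1: fill(C) -> (A=6 B=0 C=9)
Step 2: fill(B) -> (A=6 B=8 C=9)
Step 3: empty(B) -> (A=6 B=0 C=9)
Step 4: pour(C -> B) -> (A=6 B=8 C=1)
Step 5: empty(C) -> (A=6 B=8 C=0)
Step 6: empty(B) -> (A=6 B=0 C=0)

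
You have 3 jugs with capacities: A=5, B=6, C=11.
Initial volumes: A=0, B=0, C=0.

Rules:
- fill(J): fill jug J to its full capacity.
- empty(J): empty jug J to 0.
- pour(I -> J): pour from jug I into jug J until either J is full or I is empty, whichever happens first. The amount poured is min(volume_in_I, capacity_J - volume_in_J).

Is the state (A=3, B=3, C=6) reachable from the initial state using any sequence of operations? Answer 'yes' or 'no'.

Answer: no

Derivation:
BFS explored all 304 reachable states.
Reachable set includes: (0,0,0), (0,0,1), (0,0,2), (0,0,3), (0,0,4), (0,0,5), (0,0,6), (0,0,7), (0,0,8), (0,0,9), (0,0,10), (0,0,11) ...
Target (A=3, B=3, C=6) not in reachable set → no.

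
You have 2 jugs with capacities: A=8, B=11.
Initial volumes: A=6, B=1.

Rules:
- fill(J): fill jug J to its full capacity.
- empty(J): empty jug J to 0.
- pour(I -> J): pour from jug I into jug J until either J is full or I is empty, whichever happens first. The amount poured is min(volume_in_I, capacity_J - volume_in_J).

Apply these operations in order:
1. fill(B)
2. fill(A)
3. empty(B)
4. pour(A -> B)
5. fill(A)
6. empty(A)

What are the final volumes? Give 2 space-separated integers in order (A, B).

Step 1: fill(B) -> (A=6 B=11)
Step 2: fill(A) -> (A=8 B=11)
Step 3: empty(B) -> (A=8 B=0)
Step 4: pour(A -> B) -> (A=0 B=8)
Step 5: fill(A) -> (A=8 B=8)
Step 6: empty(A) -> (A=0 B=8)

Answer: 0 8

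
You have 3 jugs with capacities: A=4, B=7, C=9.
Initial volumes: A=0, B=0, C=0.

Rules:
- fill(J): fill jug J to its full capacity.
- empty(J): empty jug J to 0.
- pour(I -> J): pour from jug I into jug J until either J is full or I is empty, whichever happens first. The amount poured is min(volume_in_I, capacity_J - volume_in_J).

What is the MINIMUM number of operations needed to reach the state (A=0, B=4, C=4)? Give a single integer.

Answer: 4

Derivation:
BFS from (A=0, B=0, C=0). One shortest path:
  1. fill(A) -> (A=4 B=0 C=0)
  2. pour(A -> B) -> (A=0 B=4 C=0)
  3. fill(A) -> (A=4 B=4 C=0)
  4. pour(A -> C) -> (A=0 B=4 C=4)
Reached target in 4 moves.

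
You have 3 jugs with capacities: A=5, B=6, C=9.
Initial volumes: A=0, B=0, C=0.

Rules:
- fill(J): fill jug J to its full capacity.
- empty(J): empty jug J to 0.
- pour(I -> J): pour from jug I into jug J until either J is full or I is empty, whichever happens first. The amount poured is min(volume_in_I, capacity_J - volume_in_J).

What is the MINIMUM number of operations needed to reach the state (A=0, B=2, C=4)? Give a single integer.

BFS from (A=0, B=0, C=0). One shortest path:
  1. fill(A) -> (A=5 B=0 C=0)
  2. fill(B) -> (A=5 B=6 C=0)
  3. pour(A -> C) -> (A=0 B=6 C=5)
  4. pour(B -> C) -> (A=0 B=2 C=9)
  5. pour(C -> A) -> (A=5 B=2 C=4)
  6. empty(A) -> (A=0 B=2 C=4)
Reached target in 6 moves.

Answer: 6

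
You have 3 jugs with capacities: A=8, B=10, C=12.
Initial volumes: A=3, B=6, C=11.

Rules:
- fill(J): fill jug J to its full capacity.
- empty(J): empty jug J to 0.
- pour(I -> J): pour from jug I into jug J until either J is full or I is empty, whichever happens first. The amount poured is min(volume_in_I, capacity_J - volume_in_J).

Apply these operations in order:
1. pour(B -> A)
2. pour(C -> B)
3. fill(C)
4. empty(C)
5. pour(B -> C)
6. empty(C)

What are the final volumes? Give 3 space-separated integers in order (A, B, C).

Step 1: pour(B -> A) -> (A=8 B=1 C=11)
Step 2: pour(C -> B) -> (A=8 B=10 C=2)
Step 3: fill(C) -> (A=8 B=10 C=12)
Step 4: empty(C) -> (A=8 B=10 C=0)
Step 5: pour(B -> C) -> (A=8 B=0 C=10)
Step 6: empty(C) -> (A=8 B=0 C=0)

Answer: 8 0 0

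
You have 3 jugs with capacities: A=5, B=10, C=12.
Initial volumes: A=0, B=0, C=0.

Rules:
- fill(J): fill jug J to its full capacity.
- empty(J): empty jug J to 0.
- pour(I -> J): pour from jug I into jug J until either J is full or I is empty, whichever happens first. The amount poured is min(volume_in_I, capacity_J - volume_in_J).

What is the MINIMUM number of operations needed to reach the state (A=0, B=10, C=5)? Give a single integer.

BFS from (A=0, B=0, C=0). One shortest path:
  1. fill(A) -> (A=5 B=0 C=0)
  2. fill(B) -> (A=5 B=10 C=0)
  3. pour(A -> C) -> (A=0 B=10 C=5)
Reached target in 3 moves.

Answer: 3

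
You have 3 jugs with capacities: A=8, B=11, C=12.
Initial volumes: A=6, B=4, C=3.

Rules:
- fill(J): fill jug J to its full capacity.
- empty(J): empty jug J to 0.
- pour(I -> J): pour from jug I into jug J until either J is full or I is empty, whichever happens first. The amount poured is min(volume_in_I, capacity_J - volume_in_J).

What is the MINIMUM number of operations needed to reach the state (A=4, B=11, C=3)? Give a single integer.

BFS from (A=6, B=4, C=3). One shortest path:
  1. empty(A) -> (A=0 B=4 C=3)
  2. pour(B -> A) -> (A=4 B=0 C=3)
  3. fill(B) -> (A=4 B=11 C=3)
Reached target in 3 moves.

Answer: 3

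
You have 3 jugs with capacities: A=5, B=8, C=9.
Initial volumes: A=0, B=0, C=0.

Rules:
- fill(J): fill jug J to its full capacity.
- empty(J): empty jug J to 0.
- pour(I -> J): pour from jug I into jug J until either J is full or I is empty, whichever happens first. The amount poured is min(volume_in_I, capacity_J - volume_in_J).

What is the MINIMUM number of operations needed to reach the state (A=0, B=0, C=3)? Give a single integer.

BFS from (A=0, B=0, C=0). One shortest path:
  1. fill(B) -> (A=0 B=8 C=0)
  2. pour(B -> A) -> (A=5 B=3 C=0)
  3. empty(A) -> (A=0 B=3 C=0)
  4. pour(B -> C) -> (A=0 B=0 C=3)
Reached target in 4 moves.

Answer: 4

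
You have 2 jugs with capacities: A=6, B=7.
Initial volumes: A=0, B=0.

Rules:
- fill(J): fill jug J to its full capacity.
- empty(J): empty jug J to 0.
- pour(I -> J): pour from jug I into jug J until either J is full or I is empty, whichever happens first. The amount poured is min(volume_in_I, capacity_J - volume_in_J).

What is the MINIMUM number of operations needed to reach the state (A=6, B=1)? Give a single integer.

Answer: 2

Derivation:
BFS from (A=0, B=0). One shortest path:
  1. fill(B) -> (A=0 B=7)
  2. pour(B -> A) -> (A=6 B=1)
Reached target in 2 moves.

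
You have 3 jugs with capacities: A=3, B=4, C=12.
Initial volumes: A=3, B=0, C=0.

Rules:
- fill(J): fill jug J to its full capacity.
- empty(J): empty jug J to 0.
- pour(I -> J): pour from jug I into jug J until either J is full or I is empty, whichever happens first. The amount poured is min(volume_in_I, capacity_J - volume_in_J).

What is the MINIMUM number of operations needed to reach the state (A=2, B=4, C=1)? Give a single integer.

Answer: 5

Derivation:
BFS from (A=3, B=0, C=0). One shortest path:
  1. fill(B) -> (A=3 B=4 C=0)
  2. pour(B -> C) -> (A=3 B=0 C=4)
  3. pour(A -> B) -> (A=0 B=3 C=4)
  4. pour(C -> A) -> (A=3 B=3 C=1)
  5. pour(A -> B) -> (A=2 B=4 C=1)
Reached target in 5 moves.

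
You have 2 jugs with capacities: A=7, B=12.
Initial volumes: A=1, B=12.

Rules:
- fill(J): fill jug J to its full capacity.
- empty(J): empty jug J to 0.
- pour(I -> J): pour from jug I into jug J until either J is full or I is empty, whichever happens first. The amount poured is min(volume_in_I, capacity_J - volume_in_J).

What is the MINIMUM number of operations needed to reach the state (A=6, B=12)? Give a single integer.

Answer: 4

Derivation:
BFS from (A=1, B=12). One shortest path:
  1. pour(B -> A) -> (A=7 B=6)
  2. empty(A) -> (A=0 B=6)
  3. pour(B -> A) -> (A=6 B=0)
  4. fill(B) -> (A=6 B=12)
Reached target in 4 moves.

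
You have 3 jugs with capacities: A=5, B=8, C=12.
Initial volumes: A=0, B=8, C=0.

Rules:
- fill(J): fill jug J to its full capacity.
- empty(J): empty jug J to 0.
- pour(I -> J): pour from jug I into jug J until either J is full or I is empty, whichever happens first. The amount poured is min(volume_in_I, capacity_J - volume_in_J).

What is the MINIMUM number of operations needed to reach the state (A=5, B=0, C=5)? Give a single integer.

Answer: 4

Derivation:
BFS from (A=0, B=8, C=0). One shortest path:
  1. fill(A) -> (A=5 B=8 C=0)
  2. empty(B) -> (A=5 B=0 C=0)
  3. pour(A -> C) -> (A=0 B=0 C=5)
  4. fill(A) -> (A=5 B=0 C=5)
Reached target in 4 moves.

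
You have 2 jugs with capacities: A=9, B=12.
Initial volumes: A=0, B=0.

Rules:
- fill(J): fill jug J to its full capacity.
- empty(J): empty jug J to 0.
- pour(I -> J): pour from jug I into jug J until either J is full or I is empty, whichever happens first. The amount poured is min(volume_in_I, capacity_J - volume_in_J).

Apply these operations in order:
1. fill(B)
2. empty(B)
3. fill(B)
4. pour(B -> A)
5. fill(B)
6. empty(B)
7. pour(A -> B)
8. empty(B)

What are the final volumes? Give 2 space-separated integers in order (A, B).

Answer: 0 0

Derivation:
Step 1: fill(B) -> (A=0 B=12)
Step 2: empty(B) -> (A=0 B=0)
Step 3: fill(B) -> (A=0 B=12)
Step 4: pour(B -> A) -> (A=9 B=3)
Step 5: fill(B) -> (A=9 B=12)
Step 6: empty(B) -> (A=9 B=0)
Step 7: pour(A -> B) -> (A=0 B=9)
Step 8: empty(B) -> (A=0 B=0)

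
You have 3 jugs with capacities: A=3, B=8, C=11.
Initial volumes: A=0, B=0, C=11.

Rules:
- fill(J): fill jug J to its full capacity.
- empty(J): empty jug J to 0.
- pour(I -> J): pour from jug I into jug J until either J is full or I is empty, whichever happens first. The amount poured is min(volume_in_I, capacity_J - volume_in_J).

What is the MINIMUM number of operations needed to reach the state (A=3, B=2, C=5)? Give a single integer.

BFS from (A=0, B=0, C=11). One shortest path:
  1. fill(B) -> (A=0 B=8 C=11)
  2. pour(B -> A) -> (A=3 B=5 C=11)
  3. empty(A) -> (A=0 B=5 C=11)
  4. pour(B -> A) -> (A=3 B=2 C=11)
  5. empty(A) -> (A=0 B=2 C=11)
  6. pour(C -> A) -> (A=3 B=2 C=8)
  7. empty(A) -> (A=0 B=2 C=8)
  8. pour(C -> A) -> (A=3 B=2 C=5)
Reached target in 8 moves.

Answer: 8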